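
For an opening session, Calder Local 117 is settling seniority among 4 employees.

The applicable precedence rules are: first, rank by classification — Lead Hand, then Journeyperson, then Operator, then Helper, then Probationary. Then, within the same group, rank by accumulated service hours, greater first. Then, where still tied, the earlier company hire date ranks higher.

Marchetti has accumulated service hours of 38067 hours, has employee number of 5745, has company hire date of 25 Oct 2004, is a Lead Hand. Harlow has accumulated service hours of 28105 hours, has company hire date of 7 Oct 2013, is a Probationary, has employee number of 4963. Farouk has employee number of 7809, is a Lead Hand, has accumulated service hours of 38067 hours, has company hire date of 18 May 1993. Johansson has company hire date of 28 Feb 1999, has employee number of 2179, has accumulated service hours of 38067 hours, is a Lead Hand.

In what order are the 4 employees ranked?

By classification: Farouk, Johansson and Marchetti (Lead Hand); then Harlow (Probationary).
Farouk, Johansson and Marchetti all have accumulated service hours 38067 hours, so the next rule applies.
Among Farouk, Johansson and Marchetti, by company hire date (earlier first): Farouk (18 May 1993) before Johansson (28 Feb 1999) before Marchetti (25 Oct 2004).
Full order: Farouk, Johansson, Marchetti, Harlow.

Farouk, Johansson, Marchetti, Harlow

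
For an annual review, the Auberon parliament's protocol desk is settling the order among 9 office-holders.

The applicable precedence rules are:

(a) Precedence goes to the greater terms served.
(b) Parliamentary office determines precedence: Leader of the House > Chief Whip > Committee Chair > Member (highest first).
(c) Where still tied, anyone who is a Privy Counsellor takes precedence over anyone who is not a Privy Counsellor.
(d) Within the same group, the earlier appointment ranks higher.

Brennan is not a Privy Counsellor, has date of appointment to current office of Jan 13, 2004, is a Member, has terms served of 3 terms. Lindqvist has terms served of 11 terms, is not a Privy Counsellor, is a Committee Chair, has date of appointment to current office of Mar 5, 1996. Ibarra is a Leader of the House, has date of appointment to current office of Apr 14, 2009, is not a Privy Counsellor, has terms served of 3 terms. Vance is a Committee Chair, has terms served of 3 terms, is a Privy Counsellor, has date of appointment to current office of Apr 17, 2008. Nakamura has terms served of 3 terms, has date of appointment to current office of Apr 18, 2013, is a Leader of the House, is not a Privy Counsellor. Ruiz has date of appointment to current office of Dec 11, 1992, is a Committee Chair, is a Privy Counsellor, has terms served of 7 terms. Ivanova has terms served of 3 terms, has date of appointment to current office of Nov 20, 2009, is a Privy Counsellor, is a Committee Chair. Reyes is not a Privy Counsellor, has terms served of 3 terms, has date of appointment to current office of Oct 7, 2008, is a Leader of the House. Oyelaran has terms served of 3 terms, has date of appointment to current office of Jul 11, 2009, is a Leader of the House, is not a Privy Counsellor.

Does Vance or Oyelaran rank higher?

Oyelaran

By terms served (higher first): Lindqvist (11 terms); then Ruiz (7 terms); then Reyes, Ibarra, Oyelaran, Nakamura, Vance, Ivanova and Brennan (each 3 terms).
Among Reyes, Ibarra, Oyelaran, Nakamura, Vance, Ivanova and Brennan, by parliamentary office: Reyes, Ibarra, Oyelaran and Nakamura (Leader of the House) before Vance and Ivanova (Committee Chair) before Brennan (Member).
Reyes, Ibarra, Oyelaran and Nakamura are each not a Privy Counsellor, so the next rule applies.
Among Reyes, Ibarra, Oyelaran and Nakamura, by date of appointment to current office (earlier first): Reyes (Oct 7, 2008) before Ibarra (Apr 14, 2009) before Oyelaran (Jul 11, 2009) before Nakamura (Apr 18, 2013).
Vance and Ivanova are each a Privy Counsellor, so the next rule applies.
Among Vance and Ivanova, by date of appointment to current office (earlier first): Vance (Apr 17, 2008) before Ivanova (Nov 20, 2009).
So Oyelaran takes precedence.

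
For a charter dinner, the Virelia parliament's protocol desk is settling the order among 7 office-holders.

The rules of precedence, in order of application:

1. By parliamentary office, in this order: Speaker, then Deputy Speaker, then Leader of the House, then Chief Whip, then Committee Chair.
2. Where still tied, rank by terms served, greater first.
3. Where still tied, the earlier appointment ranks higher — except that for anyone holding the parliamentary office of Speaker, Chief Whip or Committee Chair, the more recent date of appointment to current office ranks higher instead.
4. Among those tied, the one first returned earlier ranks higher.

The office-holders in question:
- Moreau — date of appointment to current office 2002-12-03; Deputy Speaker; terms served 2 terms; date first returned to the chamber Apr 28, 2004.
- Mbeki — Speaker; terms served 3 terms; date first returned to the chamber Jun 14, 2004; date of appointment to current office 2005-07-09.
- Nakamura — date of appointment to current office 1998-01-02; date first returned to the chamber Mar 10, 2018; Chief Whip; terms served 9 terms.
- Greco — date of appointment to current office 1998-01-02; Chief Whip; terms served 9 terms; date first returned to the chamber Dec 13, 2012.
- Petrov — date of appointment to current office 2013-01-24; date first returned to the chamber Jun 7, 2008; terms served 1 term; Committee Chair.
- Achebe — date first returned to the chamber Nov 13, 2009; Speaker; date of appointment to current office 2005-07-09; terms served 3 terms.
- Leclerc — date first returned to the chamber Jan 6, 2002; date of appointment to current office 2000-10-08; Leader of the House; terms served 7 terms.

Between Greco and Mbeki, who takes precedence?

By parliamentary office: Mbeki and Achebe (Speaker); then Moreau (Deputy Speaker); then Leclerc (Leader of the House); then Greco and Nakamura (Chief Whip); then Petrov (Committee Chair).
Mbeki and Achebe both have terms served 3 terms, so the next rule applies.
Mbeki and Achebe both have date of appointment to current office 2005-07-09, so the next rule applies.
Among Mbeki and Achebe, by date first returned to the chamber (earlier first): Mbeki (Jun 14, 2004) before Achebe (Nov 13, 2009).
Greco and Nakamura both have terms served 9 terms, so the next rule applies.
Greco and Nakamura both have date of appointment to current office 1998-01-02, so the next rule applies.
Among Greco and Nakamura, by date first returned to the chamber (earlier first): Greco (Dec 13, 2012) before Nakamura (Mar 10, 2018).
So Mbeki takes precedence.

Mbeki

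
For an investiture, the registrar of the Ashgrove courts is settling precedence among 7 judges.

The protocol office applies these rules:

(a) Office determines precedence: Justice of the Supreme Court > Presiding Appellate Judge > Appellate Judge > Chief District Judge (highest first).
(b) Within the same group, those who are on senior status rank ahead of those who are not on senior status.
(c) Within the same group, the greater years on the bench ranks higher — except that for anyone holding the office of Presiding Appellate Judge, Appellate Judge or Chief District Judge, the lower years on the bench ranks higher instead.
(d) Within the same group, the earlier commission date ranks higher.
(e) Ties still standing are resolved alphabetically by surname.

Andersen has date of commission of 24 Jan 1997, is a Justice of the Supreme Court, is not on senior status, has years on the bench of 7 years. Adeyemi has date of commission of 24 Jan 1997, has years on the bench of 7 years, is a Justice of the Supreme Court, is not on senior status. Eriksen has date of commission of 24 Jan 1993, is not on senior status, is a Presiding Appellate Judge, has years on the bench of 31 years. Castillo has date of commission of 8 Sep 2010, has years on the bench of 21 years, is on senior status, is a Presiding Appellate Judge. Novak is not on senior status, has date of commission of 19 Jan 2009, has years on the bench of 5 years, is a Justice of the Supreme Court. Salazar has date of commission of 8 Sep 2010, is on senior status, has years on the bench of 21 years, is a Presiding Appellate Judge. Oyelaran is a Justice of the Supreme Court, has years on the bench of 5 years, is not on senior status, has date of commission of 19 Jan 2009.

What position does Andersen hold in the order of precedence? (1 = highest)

By office: Adeyemi, Andersen, Novak and Oyelaran (Justice of the Supreme Court); then Castillo, Salazar and Eriksen (Presiding Appellate Judge).
Adeyemi, Andersen, Novak and Oyelaran are each not on senior status, so the next rule applies.
Among Adeyemi, Andersen, Novak and Oyelaran, by years on the bench (higher first): Adeyemi and Andersen (7 years) before Novak and Oyelaran (5 years).
Adeyemi and Andersen both have date of commission 24 Jan 1997, so the next rule applies.
Among Adeyemi and Andersen, alphabetically by surname: Adeyemi before Andersen.
Novak and Oyelaran both have date of commission 19 Jan 2009, so the next rule applies.
Among Novak and Oyelaran, alphabetically by surname: Novak before Oyelaran.
Among Castillo, Salazar and Eriksen, on senior status before not on senior status: Castillo and Salazar (on senior status) before Eriksen (not on senior status).
Castillo and Salazar both have years on the bench 21 years, so the next rule applies.
Castillo and Salazar both have date of commission 8 Sep 2010, so the next rule applies.
Among Castillo and Salazar, alphabetically by surname: Castillo before Salazar.
Order: Adeyemi, Andersen, Novak, Oyelaran, Castillo, Salazar, Eriksen. So position 2.

2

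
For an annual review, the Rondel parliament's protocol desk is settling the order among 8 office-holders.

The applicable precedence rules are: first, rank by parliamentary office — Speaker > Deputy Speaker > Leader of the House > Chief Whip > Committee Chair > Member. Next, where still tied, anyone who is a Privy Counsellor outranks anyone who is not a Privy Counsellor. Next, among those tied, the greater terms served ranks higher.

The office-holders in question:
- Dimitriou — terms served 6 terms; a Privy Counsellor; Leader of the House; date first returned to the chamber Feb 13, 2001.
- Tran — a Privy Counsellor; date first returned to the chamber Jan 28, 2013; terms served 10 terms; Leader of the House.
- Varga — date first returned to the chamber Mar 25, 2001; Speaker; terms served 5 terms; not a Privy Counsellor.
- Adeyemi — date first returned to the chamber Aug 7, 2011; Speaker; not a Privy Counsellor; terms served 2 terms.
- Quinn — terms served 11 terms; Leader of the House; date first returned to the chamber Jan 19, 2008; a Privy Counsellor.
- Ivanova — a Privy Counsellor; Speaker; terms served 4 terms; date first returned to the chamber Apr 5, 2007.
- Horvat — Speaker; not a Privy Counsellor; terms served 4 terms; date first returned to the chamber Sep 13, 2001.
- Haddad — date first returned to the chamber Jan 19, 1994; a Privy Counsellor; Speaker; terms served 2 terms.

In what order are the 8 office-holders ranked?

By parliamentary office: Ivanova, Haddad, Varga, Horvat and Adeyemi (Speaker); then Quinn, Tran and Dimitriou (Leader of the House).
Among Ivanova, Haddad, Varga, Horvat and Adeyemi, a Privy Counsellor before not a Privy Counsellor: Ivanova and Haddad (a Privy Counsellor) before Varga, Horvat and Adeyemi (not a Privy Counsellor).
Among Ivanova and Haddad, by terms served (higher first): Ivanova (4 terms) before Haddad (2 terms).
Among Varga, Horvat and Adeyemi, by terms served (higher first): Varga (5 terms) before Horvat (4 terms) before Adeyemi (2 terms).
Quinn, Tran and Dimitriou are each a Privy Counsellor, so the next rule applies.
Among Quinn, Tran and Dimitriou, by terms served (higher first): Quinn (11 terms) before Tran (10 terms) before Dimitriou (6 terms).
Full order: Ivanova, Haddad, Varga, Horvat, Adeyemi, Quinn, Tran, Dimitriou.

Ivanova, Haddad, Varga, Horvat, Adeyemi, Quinn, Tran, Dimitriou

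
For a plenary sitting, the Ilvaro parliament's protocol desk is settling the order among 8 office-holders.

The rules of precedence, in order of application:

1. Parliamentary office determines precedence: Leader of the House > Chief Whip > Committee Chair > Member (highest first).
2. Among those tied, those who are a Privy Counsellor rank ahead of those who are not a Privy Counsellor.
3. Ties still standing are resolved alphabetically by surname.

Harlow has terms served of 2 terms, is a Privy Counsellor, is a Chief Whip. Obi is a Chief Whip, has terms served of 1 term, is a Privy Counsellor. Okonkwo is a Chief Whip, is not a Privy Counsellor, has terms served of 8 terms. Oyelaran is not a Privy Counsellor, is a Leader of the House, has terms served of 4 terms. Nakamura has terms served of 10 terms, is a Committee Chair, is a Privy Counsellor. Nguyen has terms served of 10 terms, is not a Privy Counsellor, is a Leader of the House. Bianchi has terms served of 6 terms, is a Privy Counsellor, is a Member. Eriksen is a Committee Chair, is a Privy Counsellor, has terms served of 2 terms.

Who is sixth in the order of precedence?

Eriksen

By parliamentary office: Nguyen and Oyelaran (Leader of the House); then Harlow, Obi and Okonkwo (Chief Whip); then Eriksen and Nakamura (Committee Chair); then Bianchi (Member).
Nguyen and Oyelaran are each not a Privy Counsellor, so the next rule applies.
Among Nguyen and Oyelaran, alphabetically by surname: Nguyen before Oyelaran.
Among Harlow, Obi and Okonkwo, a Privy Counsellor before not a Privy Counsellor: Harlow and Obi (a Privy Counsellor) before Okonkwo (not a Privy Counsellor).
Among Harlow and Obi, alphabetically by surname: Harlow before Obi.
Eriksen and Nakamura are each a Privy Counsellor, so the next rule applies.
Among Eriksen and Nakamura, alphabetically by surname: Eriksen before Nakamura.
Order: Nguyen, Oyelaran, Harlow, Obi, Okonkwo, Eriksen, Nakamura, Bianchi.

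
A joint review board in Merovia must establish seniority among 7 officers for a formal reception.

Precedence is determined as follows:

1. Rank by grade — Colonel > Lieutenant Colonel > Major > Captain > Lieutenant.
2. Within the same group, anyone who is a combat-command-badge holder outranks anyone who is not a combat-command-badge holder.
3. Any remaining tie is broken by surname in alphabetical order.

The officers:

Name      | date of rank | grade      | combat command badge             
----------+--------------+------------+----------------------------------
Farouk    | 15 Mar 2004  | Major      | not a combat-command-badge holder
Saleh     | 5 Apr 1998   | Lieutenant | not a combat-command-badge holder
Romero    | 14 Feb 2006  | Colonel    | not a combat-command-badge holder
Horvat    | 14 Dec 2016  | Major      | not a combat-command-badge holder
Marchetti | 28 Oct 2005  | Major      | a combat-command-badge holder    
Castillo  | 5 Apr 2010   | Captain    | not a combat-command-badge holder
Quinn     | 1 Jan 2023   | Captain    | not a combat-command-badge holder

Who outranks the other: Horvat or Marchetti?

Marchetti

By grade: Romero (Colonel); then Marchetti, Farouk and Horvat (Major); then Castillo and Quinn (Captain); then Saleh (Lieutenant).
Among Marchetti, Farouk and Horvat, a combat-command-badge holder before not a combat-command-badge holder: Marchetti (a combat-command-badge holder) before Farouk and Horvat (not a combat-command-badge holder).
Among Farouk and Horvat, alphabetically by surname: Farouk before Horvat.
Castillo and Quinn are each not a combat-command-badge holder, so the next rule applies.
Among Castillo and Quinn, alphabetically by surname: Castillo before Quinn.
So Marchetti takes precedence.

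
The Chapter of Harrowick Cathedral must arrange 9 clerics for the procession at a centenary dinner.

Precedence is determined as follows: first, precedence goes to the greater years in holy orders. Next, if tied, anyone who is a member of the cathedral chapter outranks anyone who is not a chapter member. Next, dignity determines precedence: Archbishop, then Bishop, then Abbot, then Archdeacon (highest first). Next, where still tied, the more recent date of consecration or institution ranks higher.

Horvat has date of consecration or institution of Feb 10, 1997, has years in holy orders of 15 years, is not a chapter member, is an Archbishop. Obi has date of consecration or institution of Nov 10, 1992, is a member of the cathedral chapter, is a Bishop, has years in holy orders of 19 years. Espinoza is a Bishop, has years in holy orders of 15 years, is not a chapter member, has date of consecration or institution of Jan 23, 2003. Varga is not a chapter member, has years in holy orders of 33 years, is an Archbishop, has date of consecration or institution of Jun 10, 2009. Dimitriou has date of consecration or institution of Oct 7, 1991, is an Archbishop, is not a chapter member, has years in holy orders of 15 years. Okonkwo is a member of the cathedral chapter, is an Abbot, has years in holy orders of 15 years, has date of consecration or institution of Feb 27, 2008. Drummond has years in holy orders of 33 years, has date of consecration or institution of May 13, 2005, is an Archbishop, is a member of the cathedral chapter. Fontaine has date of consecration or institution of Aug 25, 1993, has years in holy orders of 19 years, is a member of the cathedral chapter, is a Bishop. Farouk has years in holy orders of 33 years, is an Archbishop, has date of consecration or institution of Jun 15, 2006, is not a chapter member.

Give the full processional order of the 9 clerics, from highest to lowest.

Drummond, Varga, Farouk, Fontaine, Obi, Okonkwo, Horvat, Dimitriou, Espinoza

By years in holy orders (higher first): Drummond, Varga and Farouk (each 33 years); then Fontaine and Obi (both 19 years); then Okonkwo, Horvat, Dimitriou and Espinoza (each 15 years).
Among Drummond, Varga and Farouk, a member of the cathedral chapter before not a chapter member: Drummond (a member of the cathedral chapter) before Varga and Farouk (not a chapter member).
Varga and Farouk are each Archbishop, so the next rule applies.
Among Varga and Farouk, by date of consecration or institution (later first): Varga (Jun 10, 2009) before Farouk (Jun 15, 2006).
Fontaine and Obi are each a member of the cathedral chapter, so the next rule applies.
Fontaine and Obi are each Bishop, so the next rule applies.
Among Fontaine and Obi, by date of consecration or institution (later first): Fontaine (Aug 25, 1993) before Obi (Nov 10, 1992).
Among Okonkwo, Horvat, Dimitriou and Espinoza, a member of the cathedral chapter before not a chapter member: Okonkwo (a member of the cathedral chapter) before Horvat, Dimitriou and Espinoza (not a chapter member).
Among Horvat, Dimitriou and Espinoza, by dignity: Horvat and Dimitriou (Archbishop) before Espinoza (Bishop).
Among Horvat and Dimitriou, by date of consecration or institution (later first): Horvat (Feb 10, 1997) before Dimitriou (Oct 7, 1991).
Full order: Drummond, Varga, Farouk, Fontaine, Obi, Okonkwo, Horvat, Dimitriou, Espinoza.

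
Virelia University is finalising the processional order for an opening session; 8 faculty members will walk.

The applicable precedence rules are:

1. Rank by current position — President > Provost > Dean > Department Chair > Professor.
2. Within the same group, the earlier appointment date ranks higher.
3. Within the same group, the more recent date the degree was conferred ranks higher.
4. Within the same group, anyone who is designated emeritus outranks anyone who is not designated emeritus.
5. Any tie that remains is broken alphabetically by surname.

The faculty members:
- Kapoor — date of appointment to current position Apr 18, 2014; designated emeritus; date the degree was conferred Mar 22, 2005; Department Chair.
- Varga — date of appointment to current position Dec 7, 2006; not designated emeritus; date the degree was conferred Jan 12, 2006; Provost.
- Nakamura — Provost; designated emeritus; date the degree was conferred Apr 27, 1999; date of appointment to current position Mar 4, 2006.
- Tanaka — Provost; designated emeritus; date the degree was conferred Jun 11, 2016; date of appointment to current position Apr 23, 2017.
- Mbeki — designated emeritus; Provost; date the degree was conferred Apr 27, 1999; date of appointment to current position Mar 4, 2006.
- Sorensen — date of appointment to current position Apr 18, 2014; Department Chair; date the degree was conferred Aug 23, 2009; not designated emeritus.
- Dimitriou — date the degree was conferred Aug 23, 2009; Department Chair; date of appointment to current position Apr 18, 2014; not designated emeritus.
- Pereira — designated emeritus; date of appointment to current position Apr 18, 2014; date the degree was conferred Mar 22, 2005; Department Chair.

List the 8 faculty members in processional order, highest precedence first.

By current position: Mbeki, Nakamura, Varga and Tanaka (Provost); then Dimitriou, Sorensen, Kapoor and Pereira (Department Chair).
Among Mbeki, Nakamura, Varga and Tanaka, by date of appointment to current position (earlier first): Mbeki and Nakamura (Mar 4, 2006) before Varga (Dec 7, 2006) before Tanaka (Apr 23, 2017).
Mbeki and Nakamura both have date the degree was conferred Apr 27, 1999, so the next rule applies.
Mbeki and Nakamura are each designated emeritus, so the next rule applies.
Among Mbeki and Nakamura, alphabetically by surname: Mbeki before Nakamura.
Dimitriou, Sorensen, Kapoor and Pereira all have date of appointment to current position Apr 18, 2014, so the next rule applies.
Among Dimitriou, Sorensen, Kapoor and Pereira, by date the degree was conferred (later first): Dimitriou and Sorensen (Aug 23, 2009) before Kapoor and Pereira (Mar 22, 2005).
Dimitriou and Sorensen are each not designated emeritus, so the next rule applies.
Among Dimitriou and Sorensen, alphabetically by surname: Dimitriou before Sorensen.
Kapoor and Pereira are each designated emeritus, so the next rule applies.
Among Kapoor and Pereira, alphabetically by surname: Kapoor before Pereira.
Full order: Mbeki, Nakamura, Varga, Tanaka, Dimitriou, Sorensen, Kapoor, Pereira.

Mbeki, Nakamura, Varga, Tanaka, Dimitriou, Sorensen, Kapoor, Pereira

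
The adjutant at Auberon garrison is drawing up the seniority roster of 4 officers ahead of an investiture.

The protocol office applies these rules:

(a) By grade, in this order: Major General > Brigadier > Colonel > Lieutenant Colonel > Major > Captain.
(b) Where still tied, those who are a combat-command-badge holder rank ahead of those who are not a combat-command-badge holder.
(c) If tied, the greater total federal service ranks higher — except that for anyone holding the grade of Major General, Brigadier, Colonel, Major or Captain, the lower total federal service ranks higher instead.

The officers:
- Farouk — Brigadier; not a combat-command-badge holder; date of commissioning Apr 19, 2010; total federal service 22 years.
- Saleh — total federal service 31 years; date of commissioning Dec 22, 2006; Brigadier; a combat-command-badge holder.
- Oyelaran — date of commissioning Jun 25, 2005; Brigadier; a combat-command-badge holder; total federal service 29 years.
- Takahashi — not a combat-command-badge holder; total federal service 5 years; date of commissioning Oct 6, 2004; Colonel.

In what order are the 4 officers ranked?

Oyelaran, Saleh, Farouk, Takahashi

By grade: Oyelaran, Saleh and Farouk (Brigadier); then Takahashi (Colonel).
Among Oyelaran, Saleh and Farouk, a combat-command-badge holder before not a combat-command-badge holder: Oyelaran and Saleh (a combat-command-badge holder) before Farouk (not a combat-command-badge holder).
Among Oyelaran and Saleh, by total federal service (lower first) (reversed rule for this group): Oyelaran (29 years) before Saleh (31 years).
Full order: Oyelaran, Saleh, Farouk, Takahashi.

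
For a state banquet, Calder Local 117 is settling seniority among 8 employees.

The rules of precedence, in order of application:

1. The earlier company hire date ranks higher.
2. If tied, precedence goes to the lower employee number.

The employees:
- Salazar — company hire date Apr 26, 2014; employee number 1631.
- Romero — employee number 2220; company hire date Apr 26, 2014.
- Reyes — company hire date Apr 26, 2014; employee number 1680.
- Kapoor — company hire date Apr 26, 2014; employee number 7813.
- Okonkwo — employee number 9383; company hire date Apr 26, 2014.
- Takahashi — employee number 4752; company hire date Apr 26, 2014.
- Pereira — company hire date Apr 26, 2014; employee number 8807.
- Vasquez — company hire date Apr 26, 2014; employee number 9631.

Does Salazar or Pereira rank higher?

Salazar

By company hire date (earlier first): Salazar, Reyes, Romero, Takahashi, Kapoor, Pereira, Okonkwo and Vasquez (each Apr 26, 2014).
Among Salazar, Reyes, Romero, Takahashi, Kapoor, Pereira, Okonkwo and Vasquez, by employee number (lower first): Salazar (1631) before Reyes (1680) before Romero (2220) before Takahashi (4752) before Kapoor (7813) before Pereira (8807) before Okonkwo (9383) before Vasquez (9631).
So Salazar takes precedence.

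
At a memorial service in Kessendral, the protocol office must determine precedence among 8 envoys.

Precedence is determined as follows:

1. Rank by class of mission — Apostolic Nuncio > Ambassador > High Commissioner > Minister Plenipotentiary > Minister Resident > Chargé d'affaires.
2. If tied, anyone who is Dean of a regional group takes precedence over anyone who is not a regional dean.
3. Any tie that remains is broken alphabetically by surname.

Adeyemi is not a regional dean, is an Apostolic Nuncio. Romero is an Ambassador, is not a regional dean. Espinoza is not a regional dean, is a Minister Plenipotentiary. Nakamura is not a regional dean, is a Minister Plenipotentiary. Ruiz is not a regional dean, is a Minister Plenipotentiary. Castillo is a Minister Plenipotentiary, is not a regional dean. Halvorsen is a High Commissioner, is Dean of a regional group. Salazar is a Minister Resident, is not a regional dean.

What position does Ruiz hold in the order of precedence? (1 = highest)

By class of mission: Adeyemi (Apostolic Nuncio); then Romero (Ambassador); then Halvorsen (High Commissioner); then Castillo, Espinoza, Nakamura and Ruiz (Minister Plenipotentiary); then Salazar (Minister Resident).
Castillo, Espinoza, Nakamura and Ruiz are each not a regional dean, so the next rule applies.
Among Castillo, Espinoza, Nakamura and Ruiz, alphabetically by surname: Castillo before Espinoza before Nakamura before Ruiz.
Order: Adeyemi, Romero, Halvorsen, Castillo, Espinoza, Nakamura, Ruiz, Salazar. So position 7.

7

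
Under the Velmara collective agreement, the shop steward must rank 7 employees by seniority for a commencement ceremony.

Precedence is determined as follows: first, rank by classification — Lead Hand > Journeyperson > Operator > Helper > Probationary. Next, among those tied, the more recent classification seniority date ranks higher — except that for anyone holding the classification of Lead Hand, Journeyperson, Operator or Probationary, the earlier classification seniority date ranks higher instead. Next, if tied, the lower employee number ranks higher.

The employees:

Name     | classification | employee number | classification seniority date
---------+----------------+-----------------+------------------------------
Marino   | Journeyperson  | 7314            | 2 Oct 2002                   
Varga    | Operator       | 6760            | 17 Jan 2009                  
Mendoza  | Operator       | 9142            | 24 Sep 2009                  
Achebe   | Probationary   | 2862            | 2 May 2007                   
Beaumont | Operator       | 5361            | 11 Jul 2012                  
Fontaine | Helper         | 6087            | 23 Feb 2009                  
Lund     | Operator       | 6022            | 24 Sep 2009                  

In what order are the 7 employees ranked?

Marino, Varga, Lund, Mendoza, Beaumont, Fontaine, Achebe

By classification: Marino (Journeyperson); then Varga, Lund, Mendoza and Beaumont (Operator); then Fontaine (Helper); then Achebe (Probationary).
Among Varga, Lund, Mendoza and Beaumont, by classification seniority date (earlier first) (reversed rule for this group): Varga (17 Jan 2009) before Lund and Mendoza (24 Sep 2009) before Beaumont (11 Jul 2012).
Among Lund and Mendoza, by employee number (lower first): Lund (6022) before Mendoza (9142).
Full order: Marino, Varga, Lund, Mendoza, Beaumont, Fontaine, Achebe.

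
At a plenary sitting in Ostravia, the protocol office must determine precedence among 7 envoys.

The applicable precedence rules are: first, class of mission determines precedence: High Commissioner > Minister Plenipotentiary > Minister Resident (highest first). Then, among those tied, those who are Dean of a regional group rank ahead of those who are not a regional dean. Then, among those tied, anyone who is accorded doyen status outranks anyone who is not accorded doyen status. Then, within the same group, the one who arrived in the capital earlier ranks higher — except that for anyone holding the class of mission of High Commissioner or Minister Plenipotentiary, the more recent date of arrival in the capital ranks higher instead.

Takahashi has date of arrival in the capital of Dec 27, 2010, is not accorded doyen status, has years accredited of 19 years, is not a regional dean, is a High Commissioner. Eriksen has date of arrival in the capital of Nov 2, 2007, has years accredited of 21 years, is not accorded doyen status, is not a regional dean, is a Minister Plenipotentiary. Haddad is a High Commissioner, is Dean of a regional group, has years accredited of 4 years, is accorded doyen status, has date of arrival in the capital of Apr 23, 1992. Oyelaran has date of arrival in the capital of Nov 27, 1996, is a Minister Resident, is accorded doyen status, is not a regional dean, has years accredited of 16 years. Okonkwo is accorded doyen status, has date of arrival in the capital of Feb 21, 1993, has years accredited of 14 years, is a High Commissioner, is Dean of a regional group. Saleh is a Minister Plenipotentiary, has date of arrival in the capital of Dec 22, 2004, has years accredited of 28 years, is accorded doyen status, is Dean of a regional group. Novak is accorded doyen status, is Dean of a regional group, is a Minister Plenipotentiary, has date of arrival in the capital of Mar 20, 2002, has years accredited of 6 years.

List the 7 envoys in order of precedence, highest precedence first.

By class of mission: Okonkwo, Haddad and Takahashi (High Commissioner); then Saleh, Novak and Eriksen (Minister Plenipotentiary); then Oyelaran (Minister Resident).
Among Okonkwo, Haddad and Takahashi, Dean of a regional group before not a regional dean: Okonkwo and Haddad (Dean of a regional group) before Takahashi (not a regional dean).
Okonkwo and Haddad are each accorded doyen status, so the next rule applies.
Among Okonkwo and Haddad, by date of arrival in the capital (later first) (reversed rule for this group): Okonkwo (Feb 21, 1993) before Haddad (Apr 23, 1992).
Among Saleh, Novak and Eriksen, Dean of a regional group before not a regional dean: Saleh and Novak (Dean of a regional group) before Eriksen (not a regional dean).
Saleh and Novak are each accorded doyen status, so the next rule applies.
Among Saleh and Novak, by date of arrival in the capital (later first) (reversed rule for this group): Saleh (Dec 22, 2004) before Novak (Mar 20, 2002).
Full order: Okonkwo, Haddad, Takahashi, Saleh, Novak, Eriksen, Oyelaran.

Okonkwo, Haddad, Takahashi, Saleh, Novak, Eriksen, Oyelaran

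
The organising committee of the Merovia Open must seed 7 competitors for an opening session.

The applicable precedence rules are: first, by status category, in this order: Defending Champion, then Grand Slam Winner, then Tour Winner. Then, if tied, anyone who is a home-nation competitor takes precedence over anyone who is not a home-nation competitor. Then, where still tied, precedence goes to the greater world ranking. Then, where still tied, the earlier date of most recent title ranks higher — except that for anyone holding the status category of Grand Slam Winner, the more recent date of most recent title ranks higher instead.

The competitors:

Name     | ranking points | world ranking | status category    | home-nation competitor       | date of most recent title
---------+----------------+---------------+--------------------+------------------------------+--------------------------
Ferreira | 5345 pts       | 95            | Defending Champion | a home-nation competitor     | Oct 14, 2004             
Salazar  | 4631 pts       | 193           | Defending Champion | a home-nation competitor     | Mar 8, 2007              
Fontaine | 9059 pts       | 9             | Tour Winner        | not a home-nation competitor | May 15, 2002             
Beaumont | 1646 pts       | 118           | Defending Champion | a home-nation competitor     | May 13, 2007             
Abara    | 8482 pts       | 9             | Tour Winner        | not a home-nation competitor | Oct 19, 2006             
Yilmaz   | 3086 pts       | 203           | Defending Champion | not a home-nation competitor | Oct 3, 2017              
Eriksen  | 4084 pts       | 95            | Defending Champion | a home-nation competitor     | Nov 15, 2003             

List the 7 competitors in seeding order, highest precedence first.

Salazar, Beaumont, Eriksen, Ferreira, Yilmaz, Fontaine, Abara

By status category: Salazar, Beaumont, Eriksen, Ferreira and Yilmaz (Defending Champion); then Fontaine and Abara (Tour Winner).
Among Salazar, Beaumont, Eriksen, Ferreira and Yilmaz, a home-nation competitor before not a home-nation competitor: Salazar, Beaumont, Eriksen and Ferreira (a home-nation competitor) before Yilmaz (not a home-nation competitor).
Among Salazar, Beaumont, Eriksen and Ferreira, by world ranking (higher first): Salazar (193) before Beaumont (118) before Eriksen and Ferreira (95).
Among Eriksen and Ferreira, by date of most recent title (earlier first): Eriksen (Nov 15, 2003) before Ferreira (Oct 14, 2004).
Fontaine and Abara are each not a home-nation competitor, so the next rule applies.
Fontaine and Abara both have world ranking 9, so the next rule applies.
Among Fontaine and Abara, by date of most recent title (earlier first): Fontaine (May 15, 2002) before Abara (Oct 19, 2006).
Full order: Salazar, Beaumont, Eriksen, Ferreira, Yilmaz, Fontaine, Abara.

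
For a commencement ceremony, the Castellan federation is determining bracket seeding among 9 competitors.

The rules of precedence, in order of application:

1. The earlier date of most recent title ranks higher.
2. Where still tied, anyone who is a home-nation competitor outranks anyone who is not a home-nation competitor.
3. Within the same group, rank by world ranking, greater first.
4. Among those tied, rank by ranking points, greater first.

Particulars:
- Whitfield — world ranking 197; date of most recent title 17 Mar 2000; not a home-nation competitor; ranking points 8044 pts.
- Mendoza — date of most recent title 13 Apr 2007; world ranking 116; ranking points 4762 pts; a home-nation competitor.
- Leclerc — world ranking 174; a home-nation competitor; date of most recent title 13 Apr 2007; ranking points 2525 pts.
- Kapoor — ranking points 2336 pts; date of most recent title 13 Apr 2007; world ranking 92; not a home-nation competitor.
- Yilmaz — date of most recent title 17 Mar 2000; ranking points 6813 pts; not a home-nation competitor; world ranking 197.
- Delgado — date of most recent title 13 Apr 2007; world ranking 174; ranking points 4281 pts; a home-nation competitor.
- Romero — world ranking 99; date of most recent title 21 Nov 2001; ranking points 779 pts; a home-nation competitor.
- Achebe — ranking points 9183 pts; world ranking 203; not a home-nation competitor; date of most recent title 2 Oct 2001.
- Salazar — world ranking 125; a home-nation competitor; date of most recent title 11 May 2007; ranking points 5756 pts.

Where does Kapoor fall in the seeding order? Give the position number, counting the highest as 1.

8

By date of most recent title (earlier first): Whitfield and Yilmaz (both 17 Mar 2000); then Achebe (2 Oct 2001); then Romero (21 Nov 2001); then Delgado, Leclerc, Mendoza and Kapoor (each 13 Apr 2007); then Salazar (11 May 2007).
Whitfield and Yilmaz are each not a home-nation competitor, so the next rule applies.
Whitfield and Yilmaz both have world ranking 197, so the next rule applies.
Among Whitfield and Yilmaz, by ranking points (higher first): Whitfield (8044 pts) before Yilmaz (6813 pts).
Among Delgado, Leclerc, Mendoza and Kapoor, a home-nation competitor before not a home-nation competitor: Delgado, Leclerc and Mendoza (a home-nation competitor) before Kapoor (not a home-nation competitor).
Among Delgado, Leclerc and Mendoza, by world ranking (higher first): Delgado and Leclerc (174) before Mendoza (116).
Among Delgado and Leclerc, by ranking points (higher first): Delgado (4281 pts) before Leclerc (2525 pts).
Order: Whitfield, Yilmaz, Achebe, Romero, Delgado, Leclerc, Mendoza, Kapoor, Salazar. So position 8.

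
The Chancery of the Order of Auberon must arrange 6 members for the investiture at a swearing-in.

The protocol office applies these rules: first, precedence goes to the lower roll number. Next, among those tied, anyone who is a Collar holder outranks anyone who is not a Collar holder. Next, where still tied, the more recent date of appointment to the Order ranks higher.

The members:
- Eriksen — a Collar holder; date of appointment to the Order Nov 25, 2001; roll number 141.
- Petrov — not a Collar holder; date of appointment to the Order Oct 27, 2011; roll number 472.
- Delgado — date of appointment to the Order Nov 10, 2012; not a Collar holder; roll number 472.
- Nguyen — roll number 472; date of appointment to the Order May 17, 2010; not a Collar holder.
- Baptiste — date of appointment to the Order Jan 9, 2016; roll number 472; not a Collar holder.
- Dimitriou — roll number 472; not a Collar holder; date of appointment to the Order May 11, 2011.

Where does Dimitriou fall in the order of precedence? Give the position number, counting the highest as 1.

5

By roll number (lower first): Eriksen (141); then Baptiste, Delgado, Petrov, Dimitriou and Nguyen (each 472).
Baptiste, Delgado, Petrov, Dimitriou and Nguyen are each not a Collar holder, so the next rule applies.
Among Baptiste, Delgado, Petrov, Dimitriou and Nguyen, by date of appointment to the Order (later first): Baptiste (Jan 9, 2016) before Delgado (Nov 10, 2012) before Petrov (Oct 27, 2011) before Dimitriou (May 11, 2011) before Nguyen (May 17, 2010).
Order: Eriksen, Baptiste, Delgado, Petrov, Dimitriou, Nguyen. So position 5.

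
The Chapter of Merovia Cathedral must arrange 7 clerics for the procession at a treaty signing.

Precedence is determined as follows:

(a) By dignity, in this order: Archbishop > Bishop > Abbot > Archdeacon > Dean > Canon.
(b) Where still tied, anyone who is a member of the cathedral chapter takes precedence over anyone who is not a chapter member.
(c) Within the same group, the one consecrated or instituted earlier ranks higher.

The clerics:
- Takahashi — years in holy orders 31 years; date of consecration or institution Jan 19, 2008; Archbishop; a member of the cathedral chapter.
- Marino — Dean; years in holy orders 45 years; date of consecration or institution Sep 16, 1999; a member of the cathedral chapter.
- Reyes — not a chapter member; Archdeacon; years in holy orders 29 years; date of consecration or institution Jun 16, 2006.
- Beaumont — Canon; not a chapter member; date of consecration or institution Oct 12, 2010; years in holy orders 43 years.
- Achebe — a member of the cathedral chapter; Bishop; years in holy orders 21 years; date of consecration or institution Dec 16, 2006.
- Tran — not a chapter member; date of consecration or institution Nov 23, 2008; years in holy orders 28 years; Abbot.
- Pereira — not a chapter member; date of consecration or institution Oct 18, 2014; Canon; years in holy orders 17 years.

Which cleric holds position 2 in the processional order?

By dignity: Takahashi (Archbishop); then Achebe (Bishop); then Tran (Abbot); then Reyes (Archdeacon); then Marino (Dean); then Beaumont and Pereira (Canon).
Beaumont and Pereira are each not a chapter member, so the next rule applies.
Among Beaumont and Pereira, by date of consecration or institution (earlier first): Beaumont (Oct 12, 2010) before Pereira (Oct 18, 2014).
Order: Takahashi, Achebe, Tran, Reyes, Marino, Beaumont, Pereira.

Achebe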